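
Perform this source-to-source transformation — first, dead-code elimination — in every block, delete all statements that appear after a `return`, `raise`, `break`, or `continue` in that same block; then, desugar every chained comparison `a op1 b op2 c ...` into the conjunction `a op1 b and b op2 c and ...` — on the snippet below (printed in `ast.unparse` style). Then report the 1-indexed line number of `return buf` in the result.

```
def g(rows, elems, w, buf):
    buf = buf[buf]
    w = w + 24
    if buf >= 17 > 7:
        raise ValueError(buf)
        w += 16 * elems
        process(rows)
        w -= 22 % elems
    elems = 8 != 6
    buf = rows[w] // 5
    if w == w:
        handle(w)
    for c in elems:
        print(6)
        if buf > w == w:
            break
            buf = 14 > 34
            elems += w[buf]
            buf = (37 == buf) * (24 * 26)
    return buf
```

Transformed code:
def g(rows, elems, w, buf):
    buf = buf[buf]
    w = w + 24
    if buf >= 17 and 17 > 7:
        raise ValueError(buf)
    elems = 8 != 6
    buf = rows[w] // 5
    if w == w:
        handle(w)
    for c in elems:
        print(6)
        if buf > w and w == w:
            break
    return buf

14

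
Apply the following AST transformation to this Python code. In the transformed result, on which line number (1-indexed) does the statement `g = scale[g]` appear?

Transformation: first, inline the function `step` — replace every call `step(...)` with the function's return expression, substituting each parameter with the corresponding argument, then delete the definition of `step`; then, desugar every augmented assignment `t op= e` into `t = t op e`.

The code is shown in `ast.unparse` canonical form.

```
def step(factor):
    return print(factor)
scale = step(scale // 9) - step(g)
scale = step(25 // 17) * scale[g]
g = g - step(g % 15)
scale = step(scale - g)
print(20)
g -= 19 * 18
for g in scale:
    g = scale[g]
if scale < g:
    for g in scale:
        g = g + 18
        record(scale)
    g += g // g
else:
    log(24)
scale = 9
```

Transformed code:
scale = print(scale // 9) - print(g)
scale = print(25 // 17) * scale[g]
g = g - print(g % 15)
scale = print(scale - g)
print(20)
g = g - 19 * 18
for g in scale:
    g = scale[g]
if scale < g:
    for g in scale:
        g = g + 18
        record(scale)
    g = g + g // g
else:
    log(24)
scale = 9

8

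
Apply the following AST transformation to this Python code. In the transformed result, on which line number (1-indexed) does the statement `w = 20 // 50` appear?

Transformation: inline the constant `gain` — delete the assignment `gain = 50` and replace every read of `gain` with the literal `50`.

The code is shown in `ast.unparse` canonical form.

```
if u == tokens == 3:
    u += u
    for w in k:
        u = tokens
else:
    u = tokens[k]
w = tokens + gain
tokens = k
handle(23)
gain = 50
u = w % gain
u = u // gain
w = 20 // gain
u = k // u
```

Transformed code:
if u == tokens == 3:
    u += u
    for w in k:
        u = tokens
else:
    u = tokens[k]
w = tokens + 50
tokens = k
handle(23)
u = w % 50
u = u // 50
w = 20 // 50
u = k // u

12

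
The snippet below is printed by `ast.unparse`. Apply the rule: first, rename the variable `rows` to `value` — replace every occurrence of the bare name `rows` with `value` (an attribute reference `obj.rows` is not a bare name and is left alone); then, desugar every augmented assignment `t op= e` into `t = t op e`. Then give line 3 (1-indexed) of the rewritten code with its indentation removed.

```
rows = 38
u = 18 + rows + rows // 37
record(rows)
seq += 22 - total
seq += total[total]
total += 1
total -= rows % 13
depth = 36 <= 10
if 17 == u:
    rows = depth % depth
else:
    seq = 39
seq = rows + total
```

Transformed code:
value = 38
u = 18 + value + value // 37
record(value)
seq = seq + (22 - total)
seq = seq + total[total]
total = total + 1
total = total - value % 13
depth = 36 <= 10
if 17 == u:
    value = depth % depth
else:
    seq = 39
seq = value + total

record(value)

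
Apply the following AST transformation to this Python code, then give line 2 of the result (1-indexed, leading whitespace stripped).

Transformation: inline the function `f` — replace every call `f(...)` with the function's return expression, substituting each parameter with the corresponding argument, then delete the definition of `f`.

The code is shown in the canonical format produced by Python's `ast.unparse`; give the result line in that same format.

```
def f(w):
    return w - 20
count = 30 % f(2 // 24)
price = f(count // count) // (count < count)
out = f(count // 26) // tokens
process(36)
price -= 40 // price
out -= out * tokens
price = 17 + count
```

Transformed code:
count = 30 % (2 // 24 - 20)
price = (count // count - 20) // (count < count)
out = (count // 26 - 20) // tokens
process(36)
price -= 40 // price
out -= out * tokens
price = 17 + count

price = (count // count - 20) // (count < count)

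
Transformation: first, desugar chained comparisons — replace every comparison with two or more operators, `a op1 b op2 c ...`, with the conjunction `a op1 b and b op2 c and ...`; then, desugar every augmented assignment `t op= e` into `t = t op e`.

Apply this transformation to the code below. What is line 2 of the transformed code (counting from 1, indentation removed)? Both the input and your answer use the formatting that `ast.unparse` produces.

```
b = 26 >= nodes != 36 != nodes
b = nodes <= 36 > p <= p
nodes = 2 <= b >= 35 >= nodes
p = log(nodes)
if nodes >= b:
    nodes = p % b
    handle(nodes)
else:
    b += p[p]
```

b = nodes <= 36 and 36 > p and (p <= p)

Transformed code:
b = 26 >= nodes and nodes != 36 and (36 != nodes)
b = nodes <= 36 and 36 > p and (p <= p)
nodes = 2 <= b and b >= 35 and (35 >= nodes)
p = log(nodes)
if nodes >= b:
    nodes = p % b
    handle(nodes)
else:
    b = b + p[p]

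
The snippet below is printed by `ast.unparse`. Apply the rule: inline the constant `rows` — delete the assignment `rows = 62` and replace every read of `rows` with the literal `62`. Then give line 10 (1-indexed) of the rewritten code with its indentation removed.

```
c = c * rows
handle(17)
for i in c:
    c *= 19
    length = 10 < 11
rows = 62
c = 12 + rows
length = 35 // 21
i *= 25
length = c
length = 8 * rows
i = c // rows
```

length = 8 * 62

Transformed code:
c = c * 62
handle(17)
for i in c:
    c *= 19
    length = 10 < 11
c = 12 + 62
length = 35 // 21
i *= 25
length = c
length = 8 * 62
i = c // 62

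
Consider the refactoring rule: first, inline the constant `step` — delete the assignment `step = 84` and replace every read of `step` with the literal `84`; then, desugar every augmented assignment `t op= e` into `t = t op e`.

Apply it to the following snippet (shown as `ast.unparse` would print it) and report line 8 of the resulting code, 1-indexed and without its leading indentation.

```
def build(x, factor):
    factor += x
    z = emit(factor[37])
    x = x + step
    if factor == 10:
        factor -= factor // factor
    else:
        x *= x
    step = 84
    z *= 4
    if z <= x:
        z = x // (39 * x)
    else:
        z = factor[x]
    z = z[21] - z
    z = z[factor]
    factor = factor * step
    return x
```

x = x * x

Transformed code:
def build(x, factor):
    factor = factor + x
    z = emit(factor[37])
    x = x + 84
    if factor == 10:
        factor = factor - factor // factor
    else:
        x = x * x
    z = z * 4
    if z <= x:
        z = x // (39 * x)
    else:
        z = factor[x]
    z = z[21] - z
    z = z[factor]
    factor = factor * 84
    return x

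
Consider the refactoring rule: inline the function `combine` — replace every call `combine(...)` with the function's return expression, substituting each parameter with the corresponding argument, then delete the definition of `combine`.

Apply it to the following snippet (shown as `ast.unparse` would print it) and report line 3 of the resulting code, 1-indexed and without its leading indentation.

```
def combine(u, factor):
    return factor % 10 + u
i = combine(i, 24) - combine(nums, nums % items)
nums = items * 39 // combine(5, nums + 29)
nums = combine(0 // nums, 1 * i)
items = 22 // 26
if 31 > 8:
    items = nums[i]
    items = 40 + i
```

Transformed code:
i = 24 % 10 + i - (nums % items % 10 + nums)
nums = items * 39 // ((nums + 29) % 10 + 5)
nums = 1 * i % 10 + 0 // nums
items = 22 // 26
if 31 > 8:
    items = nums[i]
    items = 40 + i

nums = 1 * i % 10 + 0 // nums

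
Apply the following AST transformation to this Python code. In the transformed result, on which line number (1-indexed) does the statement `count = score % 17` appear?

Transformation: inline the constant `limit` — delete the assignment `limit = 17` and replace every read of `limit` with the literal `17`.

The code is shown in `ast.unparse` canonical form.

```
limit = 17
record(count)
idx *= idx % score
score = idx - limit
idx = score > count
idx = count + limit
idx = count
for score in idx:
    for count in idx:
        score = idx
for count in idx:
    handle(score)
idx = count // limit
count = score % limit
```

13

Transformed code:
record(count)
idx *= idx % score
score = idx - 17
idx = score > count
idx = count + 17
idx = count
for score in idx:
    for count in idx:
        score = idx
for count in idx:
    handle(score)
idx = count // 17
count = score % 17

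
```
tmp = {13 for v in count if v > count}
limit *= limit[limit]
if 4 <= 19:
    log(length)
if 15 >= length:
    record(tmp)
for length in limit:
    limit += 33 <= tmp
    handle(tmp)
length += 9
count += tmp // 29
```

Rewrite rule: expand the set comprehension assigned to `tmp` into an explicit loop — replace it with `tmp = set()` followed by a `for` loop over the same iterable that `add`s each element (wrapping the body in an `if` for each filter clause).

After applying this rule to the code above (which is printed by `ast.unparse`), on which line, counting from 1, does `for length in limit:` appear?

Transformed code:
tmp = set()
for v in count:
    if v > count:
        tmp.add(13)
limit *= limit[limit]
if 4 <= 19:
    log(length)
if 15 >= length:
    record(tmp)
for length in limit:
    limit += 33 <= tmp
    handle(tmp)
length += 9
count += tmp // 29

10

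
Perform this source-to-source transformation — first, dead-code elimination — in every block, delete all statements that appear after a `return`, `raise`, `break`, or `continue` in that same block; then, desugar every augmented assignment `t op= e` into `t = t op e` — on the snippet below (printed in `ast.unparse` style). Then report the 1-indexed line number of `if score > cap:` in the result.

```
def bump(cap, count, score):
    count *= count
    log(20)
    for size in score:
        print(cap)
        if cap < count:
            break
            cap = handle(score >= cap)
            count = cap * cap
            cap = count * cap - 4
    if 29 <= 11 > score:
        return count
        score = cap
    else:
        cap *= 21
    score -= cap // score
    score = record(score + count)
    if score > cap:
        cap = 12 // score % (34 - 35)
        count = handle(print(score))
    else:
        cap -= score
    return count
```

Transformed code:
def bump(cap, count, score):
    count = count * count
    log(20)
    for size in score:
        print(cap)
        if cap < count:
            break
    if 29 <= 11 > score:
        return count
    else:
        cap = cap * 21
    score = score - cap // score
    score = record(score + count)
    if score > cap:
        cap = 12 // score % (34 - 35)
        count = handle(print(score))
    else:
        cap = cap - score
    return count

14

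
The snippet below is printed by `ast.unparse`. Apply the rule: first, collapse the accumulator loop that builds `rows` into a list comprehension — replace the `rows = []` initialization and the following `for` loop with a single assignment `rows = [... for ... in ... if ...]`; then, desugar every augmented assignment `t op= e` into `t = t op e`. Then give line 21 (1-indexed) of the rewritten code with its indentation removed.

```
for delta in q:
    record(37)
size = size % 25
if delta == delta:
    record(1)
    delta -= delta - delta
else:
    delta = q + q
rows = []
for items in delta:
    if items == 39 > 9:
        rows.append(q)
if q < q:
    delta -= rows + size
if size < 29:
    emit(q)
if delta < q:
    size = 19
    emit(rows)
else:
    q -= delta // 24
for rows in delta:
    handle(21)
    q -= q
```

q = q - q

Transformed code:
for delta in q:
    record(37)
size = size % 25
if delta == delta:
    record(1)
    delta = delta - (delta - delta)
else:
    delta = q + q
rows = [q for items in delta if items == 39 > 9]
if q < q:
    delta = delta - (rows + size)
if size < 29:
    emit(q)
if delta < q:
    size = 19
    emit(rows)
else:
    q = q - delta // 24
for rows in delta:
    handle(21)
    q = q - q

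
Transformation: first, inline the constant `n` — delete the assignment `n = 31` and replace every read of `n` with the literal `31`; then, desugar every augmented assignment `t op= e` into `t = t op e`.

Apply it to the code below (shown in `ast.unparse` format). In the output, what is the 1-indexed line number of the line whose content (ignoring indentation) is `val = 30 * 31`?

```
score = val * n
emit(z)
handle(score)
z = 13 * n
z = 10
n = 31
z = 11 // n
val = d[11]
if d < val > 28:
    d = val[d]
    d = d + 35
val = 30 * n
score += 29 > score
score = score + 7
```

Transformed code:
score = val * 31
emit(z)
handle(score)
z = 13 * 31
z = 10
z = 11 // 31
val = d[11]
if d < val > 28:
    d = val[d]
    d = d + 35
val = 30 * 31
score = score + (29 > score)
score = score + 7

11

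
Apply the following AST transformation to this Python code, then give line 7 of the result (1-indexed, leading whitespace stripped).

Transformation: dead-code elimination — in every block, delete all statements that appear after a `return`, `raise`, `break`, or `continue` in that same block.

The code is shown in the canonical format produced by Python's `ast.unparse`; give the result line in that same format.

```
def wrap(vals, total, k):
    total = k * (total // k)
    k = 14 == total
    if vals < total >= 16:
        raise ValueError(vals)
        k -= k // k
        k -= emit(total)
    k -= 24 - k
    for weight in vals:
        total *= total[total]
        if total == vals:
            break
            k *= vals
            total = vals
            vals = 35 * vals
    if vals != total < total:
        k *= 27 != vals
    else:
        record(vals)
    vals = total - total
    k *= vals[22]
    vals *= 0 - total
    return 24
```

for weight in vals:

Transformed code:
def wrap(vals, total, k):
    total = k * (total // k)
    k = 14 == total
    if vals < total >= 16:
        raise ValueError(vals)
    k -= 24 - k
    for weight in vals:
        total *= total[total]
        if total == vals:
            break
    if vals != total < total:
        k *= 27 != vals
    else:
        record(vals)
    vals = total - total
    k *= vals[22]
    vals *= 0 - total
    return 24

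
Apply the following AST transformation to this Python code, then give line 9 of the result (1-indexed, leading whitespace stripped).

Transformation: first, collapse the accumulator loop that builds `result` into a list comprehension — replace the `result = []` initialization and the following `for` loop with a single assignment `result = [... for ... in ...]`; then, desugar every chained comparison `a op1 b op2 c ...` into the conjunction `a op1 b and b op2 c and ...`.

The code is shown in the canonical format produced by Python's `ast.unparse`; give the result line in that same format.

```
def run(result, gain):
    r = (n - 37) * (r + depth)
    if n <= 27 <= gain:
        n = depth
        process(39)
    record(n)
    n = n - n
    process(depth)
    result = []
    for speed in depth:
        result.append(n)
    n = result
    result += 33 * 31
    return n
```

Transformed code:
def run(result, gain):
    r = (n - 37) * (r + depth)
    if n <= 27 and 27 <= gain:
        n = depth
        process(39)
    record(n)
    n = n - n
    process(depth)
    result = [n for speed in depth]
    n = result
    result += 33 * 31
    return n

result = [n for speed in depth]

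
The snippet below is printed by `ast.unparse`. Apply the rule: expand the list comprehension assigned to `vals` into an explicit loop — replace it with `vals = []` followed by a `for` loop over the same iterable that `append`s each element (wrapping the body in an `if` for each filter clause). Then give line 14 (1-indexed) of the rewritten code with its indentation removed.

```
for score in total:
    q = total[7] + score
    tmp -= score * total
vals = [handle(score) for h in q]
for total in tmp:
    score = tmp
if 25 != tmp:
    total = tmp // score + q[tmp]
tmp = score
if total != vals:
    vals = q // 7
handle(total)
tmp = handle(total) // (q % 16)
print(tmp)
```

handle(total)

Transformed code:
for score in total:
    q = total[7] + score
    tmp -= score * total
vals = []
for h in q:
    vals.append(handle(score))
for total in tmp:
    score = tmp
if 25 != tmp:
    total = tmp // score + q[tmp]
tmp = score
if total != vals:
    vals = q // 7
handle(total)
tmp = handle(total) // (q % 16)
print(tmp)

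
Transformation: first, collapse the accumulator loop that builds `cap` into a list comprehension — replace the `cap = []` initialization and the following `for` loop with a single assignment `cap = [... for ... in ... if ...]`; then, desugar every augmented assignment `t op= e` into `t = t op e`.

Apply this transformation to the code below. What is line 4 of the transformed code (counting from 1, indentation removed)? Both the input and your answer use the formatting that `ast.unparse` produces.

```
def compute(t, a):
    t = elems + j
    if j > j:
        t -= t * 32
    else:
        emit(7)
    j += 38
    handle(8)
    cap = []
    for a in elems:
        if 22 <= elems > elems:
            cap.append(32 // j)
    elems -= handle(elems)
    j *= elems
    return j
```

t = t - t * 32

Transformed code:
def compute(t, a):
    t = elems + j
    if j > j:
        t = t - t * 32
    else:
        emit(7)
    j = j + 38
    handle(8)
    cap = [32 // j for a in elems if 22 <= elems > elems]
    elems = elems - handle(elems)
    j = j * elems
    return j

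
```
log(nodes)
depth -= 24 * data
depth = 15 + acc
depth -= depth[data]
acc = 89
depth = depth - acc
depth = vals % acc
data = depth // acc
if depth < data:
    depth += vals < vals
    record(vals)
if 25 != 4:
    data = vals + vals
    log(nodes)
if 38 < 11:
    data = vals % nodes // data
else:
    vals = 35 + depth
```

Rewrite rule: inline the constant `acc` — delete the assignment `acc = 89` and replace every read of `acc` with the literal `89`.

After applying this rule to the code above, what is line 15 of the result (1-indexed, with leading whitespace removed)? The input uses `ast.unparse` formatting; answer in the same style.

data = vals % nodes // data

Transformed code:
log(nodes)
depth -= 24 * data
depth = 15 + 89
depth -= depth[data]
depth = depth - 89
depth = vals % 89
data = depth // 89
if depth < data:
    depth += vals < vals
    record(vals)
if 25 != 4:
    data = vals + vals
    log(nodes)
if 38 < 11:
    data = vals % nodes // data
else:
    vals = 35 + depth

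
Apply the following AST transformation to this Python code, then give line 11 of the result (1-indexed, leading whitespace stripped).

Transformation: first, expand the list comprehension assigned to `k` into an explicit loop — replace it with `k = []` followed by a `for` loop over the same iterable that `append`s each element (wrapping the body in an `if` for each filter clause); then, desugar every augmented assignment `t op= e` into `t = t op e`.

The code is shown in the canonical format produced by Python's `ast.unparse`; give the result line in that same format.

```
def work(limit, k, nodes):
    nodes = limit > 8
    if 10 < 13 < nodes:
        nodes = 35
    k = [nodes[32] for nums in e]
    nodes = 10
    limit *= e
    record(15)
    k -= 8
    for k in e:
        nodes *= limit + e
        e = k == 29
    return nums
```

Transformed code:
def work(limit, k, nodes):
    nodes = limit > 8
    if 10 < 13 < nodes:
        nodes = 35
    k = []
    for nums in e:
        k.append(nodes[32])
    nodes = 10
    limit = limit * e
    record(15)
    k = k - 8
    for k in e:
        nodes = nodes * (limit + e)
        e = k == 29
    return nums

k = k - 8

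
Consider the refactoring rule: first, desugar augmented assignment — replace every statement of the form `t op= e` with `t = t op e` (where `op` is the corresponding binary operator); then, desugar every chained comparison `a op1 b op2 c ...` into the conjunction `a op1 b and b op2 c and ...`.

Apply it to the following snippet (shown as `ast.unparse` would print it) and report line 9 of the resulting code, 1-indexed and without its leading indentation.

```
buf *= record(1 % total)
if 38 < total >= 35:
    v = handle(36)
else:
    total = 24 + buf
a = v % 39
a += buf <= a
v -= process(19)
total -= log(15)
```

Transformed code:
buf = buf * record(1 % total)
if 38 < total and total >= 35:
    v = handle(36)
else:
    total = 24 + buf
a = v % 39
a = a + (buf <= a)
v = v - process(19)
total = total - log(15)

total = total - log(15)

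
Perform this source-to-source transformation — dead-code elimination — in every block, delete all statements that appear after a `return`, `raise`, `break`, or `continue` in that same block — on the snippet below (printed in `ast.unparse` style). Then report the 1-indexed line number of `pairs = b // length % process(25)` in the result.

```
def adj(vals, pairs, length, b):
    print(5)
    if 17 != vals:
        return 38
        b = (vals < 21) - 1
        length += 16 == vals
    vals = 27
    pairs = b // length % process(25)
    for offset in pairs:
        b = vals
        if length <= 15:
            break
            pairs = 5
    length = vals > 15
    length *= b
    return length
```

6

Transformed code:
def adj(vals, pairs, length, b):
    print(5)
    if 17 != vals:
        return 38
    vals = 27
    pairs = b // length % process(25)
    for offset in pairs:
        b = vals
        if length <= 15:
            break
    length = vals > 15
    length *= b
    return length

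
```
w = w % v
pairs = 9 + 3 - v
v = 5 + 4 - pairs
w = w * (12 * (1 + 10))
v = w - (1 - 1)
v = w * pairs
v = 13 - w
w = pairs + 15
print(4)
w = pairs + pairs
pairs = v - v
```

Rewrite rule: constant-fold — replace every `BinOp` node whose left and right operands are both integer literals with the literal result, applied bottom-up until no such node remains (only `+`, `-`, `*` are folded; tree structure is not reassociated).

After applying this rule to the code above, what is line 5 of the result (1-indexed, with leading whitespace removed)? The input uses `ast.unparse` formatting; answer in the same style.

v = w - 0

Transformed code:
w = w % v
pairs = 12 - v
v = 9 - pairs
w = w * 132
v = w - 0
v = w * pairs
v = 13 - w
w = pairs + 15
print(4)
w = pairs + pairs
pairs = v - v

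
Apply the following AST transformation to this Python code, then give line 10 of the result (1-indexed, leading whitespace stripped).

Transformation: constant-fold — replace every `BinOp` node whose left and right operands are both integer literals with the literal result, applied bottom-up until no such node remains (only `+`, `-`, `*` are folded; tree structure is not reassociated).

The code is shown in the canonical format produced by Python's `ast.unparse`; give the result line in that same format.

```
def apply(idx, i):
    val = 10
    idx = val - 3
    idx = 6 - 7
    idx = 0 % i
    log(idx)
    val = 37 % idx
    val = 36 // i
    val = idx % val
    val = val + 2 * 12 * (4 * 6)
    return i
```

Transformed code:
def apply(idx, i):
    val = 10
    idx = val - 3
    idx = -1
    idx = 0 % i
    log(idx)
    val = 37 % idx
    val = 36 // i
    val = idx % val
    val = val + 576
    return i

val = val + 576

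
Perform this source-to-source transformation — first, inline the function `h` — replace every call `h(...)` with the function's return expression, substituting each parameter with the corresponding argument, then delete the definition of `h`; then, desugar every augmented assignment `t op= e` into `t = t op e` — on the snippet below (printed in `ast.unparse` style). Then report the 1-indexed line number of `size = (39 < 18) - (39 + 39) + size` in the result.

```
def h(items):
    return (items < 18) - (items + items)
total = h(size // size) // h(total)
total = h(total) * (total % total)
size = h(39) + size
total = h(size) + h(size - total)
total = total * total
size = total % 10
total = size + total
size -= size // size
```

Transformed code:
total = ((size // size < 18) - (size // size + size // size)) // ((total < 18) - (total + total))
total = ((total < 18) - (total + total)) * (total % total)
size = (39 < 18) - (39 + 39) + size
total = (size < 18) - (size + size) + ((size - total < 18) - (size - total + (size - total)))
total = total * total
size = total % 10
total = size + total
size = size - size // size

3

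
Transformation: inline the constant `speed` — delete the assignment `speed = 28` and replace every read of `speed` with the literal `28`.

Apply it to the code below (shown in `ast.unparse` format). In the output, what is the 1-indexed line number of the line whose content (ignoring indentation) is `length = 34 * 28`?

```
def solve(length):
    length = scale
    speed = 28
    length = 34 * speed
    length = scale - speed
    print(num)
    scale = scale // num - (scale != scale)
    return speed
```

3

Transformed code:
def solve(length):
    length = scale
    length = 34 * 28
    length = scale - 28
    print(num)
    scale = scale // num - (scale != scale)
    return 28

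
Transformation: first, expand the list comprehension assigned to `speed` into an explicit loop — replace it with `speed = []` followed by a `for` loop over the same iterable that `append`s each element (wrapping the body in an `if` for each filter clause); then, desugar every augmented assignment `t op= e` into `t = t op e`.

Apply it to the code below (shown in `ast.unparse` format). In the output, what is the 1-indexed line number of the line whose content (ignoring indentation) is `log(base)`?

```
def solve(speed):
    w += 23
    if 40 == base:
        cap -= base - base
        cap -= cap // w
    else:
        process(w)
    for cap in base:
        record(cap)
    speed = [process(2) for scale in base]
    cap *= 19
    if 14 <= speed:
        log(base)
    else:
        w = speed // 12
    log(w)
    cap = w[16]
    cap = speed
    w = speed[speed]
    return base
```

Transformed code:
def solve(speed):
    w = w + 23
    if 40 == base:
        cap = cap - (base - base)
        cap = cap - cap // w
    else:
        process(w)
    for cap in base:
        record(cap)
    speed = []
    for scale in base:
        speed.append(process(2))
    cap = cap * 19
    if 14 <= speed:
        log(base)
    else:
        w = speed // 12
    log(w)
    cap = w[16]
    cap = speed
    w = speed[speed]
    return base

15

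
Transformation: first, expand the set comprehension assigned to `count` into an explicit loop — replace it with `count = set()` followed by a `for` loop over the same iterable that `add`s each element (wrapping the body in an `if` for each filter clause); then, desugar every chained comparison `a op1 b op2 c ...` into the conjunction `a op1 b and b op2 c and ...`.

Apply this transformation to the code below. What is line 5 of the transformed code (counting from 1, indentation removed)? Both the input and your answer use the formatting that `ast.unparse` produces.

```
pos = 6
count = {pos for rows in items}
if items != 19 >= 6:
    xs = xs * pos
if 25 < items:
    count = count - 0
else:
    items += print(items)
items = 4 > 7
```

Transformed code:
pos = 6
count = set()
for rows in items:
    count.add(pos)
if items != 19 and 19 >= 6:
    xs = xs * pos
if 25 < items:
    count = count - 0
else:
    items += print(items)
items = 4 > 7

if items != 19 and 19 >= 6:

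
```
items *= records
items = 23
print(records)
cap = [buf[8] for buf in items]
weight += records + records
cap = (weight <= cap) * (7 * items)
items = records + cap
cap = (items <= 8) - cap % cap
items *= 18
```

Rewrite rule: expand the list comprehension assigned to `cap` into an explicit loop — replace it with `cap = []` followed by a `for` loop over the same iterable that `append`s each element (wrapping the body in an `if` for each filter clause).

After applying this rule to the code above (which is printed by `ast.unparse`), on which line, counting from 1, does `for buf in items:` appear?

5

Transformed code:
items *= records
items = 23
print(records)
cap = []
for buf in items:
    cap.append(buf[8])
weight += records + records
cap = (weight <= cap) * (7 * items)
items = records + cap
cap = (items <= 8) - cap % cap
items *= 18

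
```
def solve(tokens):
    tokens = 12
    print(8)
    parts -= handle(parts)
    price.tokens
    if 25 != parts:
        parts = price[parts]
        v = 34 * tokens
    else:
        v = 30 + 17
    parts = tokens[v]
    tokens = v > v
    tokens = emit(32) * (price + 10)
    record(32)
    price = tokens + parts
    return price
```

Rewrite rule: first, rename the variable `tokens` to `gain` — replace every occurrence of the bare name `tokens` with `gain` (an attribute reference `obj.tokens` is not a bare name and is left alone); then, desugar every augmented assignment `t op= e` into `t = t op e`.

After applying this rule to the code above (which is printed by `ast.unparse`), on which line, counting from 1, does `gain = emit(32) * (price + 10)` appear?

13

Transformed code:
def solve(gain):
    gain = 12
    print(8)
    parts = parts - handle(parts)
    price.tokens
    if 25 != parts:
        parts = price[parts]
        v = 34 * gain
    else:
        v = 30 + 17
    parts = gain[v]
    gain = v > v
    gain = emit(32) * (price + 10)
    record(32)
    price = gain + parts
    return price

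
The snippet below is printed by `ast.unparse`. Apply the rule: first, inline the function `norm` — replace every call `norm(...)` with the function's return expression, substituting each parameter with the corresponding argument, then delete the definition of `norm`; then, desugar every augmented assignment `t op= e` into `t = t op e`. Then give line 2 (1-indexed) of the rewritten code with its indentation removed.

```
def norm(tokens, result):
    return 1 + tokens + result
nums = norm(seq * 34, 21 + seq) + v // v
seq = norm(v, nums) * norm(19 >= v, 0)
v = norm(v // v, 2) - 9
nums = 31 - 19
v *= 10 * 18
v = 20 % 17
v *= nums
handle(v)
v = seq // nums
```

seq = (1 + v + nums) * (1 + (19 >= v) + 0)

Transformed code:
nums = 1 + seq * 34 + (21 + seq) + v // v
seq = (1 + v + nums) * (1 + (19 >= v) + 0)
v = 1 + v // v + 2 - 9
nums = 31 - 19
v = v * (10 * 18)
v = 20 % 17
v = v * nums
handle(v)
v = seq // nums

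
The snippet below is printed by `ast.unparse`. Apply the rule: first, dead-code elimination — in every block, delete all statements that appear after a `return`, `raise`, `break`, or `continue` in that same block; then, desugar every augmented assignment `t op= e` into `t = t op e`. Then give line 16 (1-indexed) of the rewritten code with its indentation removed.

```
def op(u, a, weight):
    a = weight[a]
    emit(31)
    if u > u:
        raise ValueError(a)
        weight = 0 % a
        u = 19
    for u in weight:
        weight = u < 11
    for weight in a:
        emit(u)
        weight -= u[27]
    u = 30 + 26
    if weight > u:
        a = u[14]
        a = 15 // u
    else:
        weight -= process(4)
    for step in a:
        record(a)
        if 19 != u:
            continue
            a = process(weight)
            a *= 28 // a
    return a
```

weight = weight - process(4)

Transformed code:
def op(u, a, weight):
    a = weight[a]
    emit(31)
    if u > u:
        raise ValueError(a)
    for u in weight:
        weight = u < 11
    for weight in a:
        emit(u)
        weight = weight - u[27]
    u = 30 + 26
    if weight > u:
        a = u[14]
        a = 15 // u
    else:
        weight = weight - process(4)
    for step in a:
        record(a)
        if 19 != u:
            continue
    return a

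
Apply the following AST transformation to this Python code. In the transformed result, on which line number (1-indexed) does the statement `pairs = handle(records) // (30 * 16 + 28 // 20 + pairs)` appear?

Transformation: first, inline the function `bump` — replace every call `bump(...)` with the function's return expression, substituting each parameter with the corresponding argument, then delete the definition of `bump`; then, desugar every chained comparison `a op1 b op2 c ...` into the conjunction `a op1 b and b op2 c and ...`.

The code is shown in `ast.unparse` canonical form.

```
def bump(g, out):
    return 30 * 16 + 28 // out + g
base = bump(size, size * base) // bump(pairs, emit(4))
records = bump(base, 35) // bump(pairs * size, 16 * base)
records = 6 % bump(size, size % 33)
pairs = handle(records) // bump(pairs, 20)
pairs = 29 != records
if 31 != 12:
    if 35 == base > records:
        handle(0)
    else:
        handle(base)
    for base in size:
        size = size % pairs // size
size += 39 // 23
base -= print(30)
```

Transformed code:
base = (30 * 16 + 28 // (size * base) + size) // (30 * 16 + 28 // emit(4) + pairs)
records = (30 * 16 + 28 // 35 + base) // (30 * 16 + 28 // (16 * base) + pairs * size)
records = 6 % (30 * 16 + 28 // (size % 33) + size)
pairs = handle(records) // (30 * 16 + 28 // 20 + pairs)
pairs = 29 != records
if 31 != 12:
    if 35 == base and base > records:
        handle(0)
    else:
        handle(base)
    for base in size:
        size = size % pairs // size
size += 39 // 23
base -= print(30)

4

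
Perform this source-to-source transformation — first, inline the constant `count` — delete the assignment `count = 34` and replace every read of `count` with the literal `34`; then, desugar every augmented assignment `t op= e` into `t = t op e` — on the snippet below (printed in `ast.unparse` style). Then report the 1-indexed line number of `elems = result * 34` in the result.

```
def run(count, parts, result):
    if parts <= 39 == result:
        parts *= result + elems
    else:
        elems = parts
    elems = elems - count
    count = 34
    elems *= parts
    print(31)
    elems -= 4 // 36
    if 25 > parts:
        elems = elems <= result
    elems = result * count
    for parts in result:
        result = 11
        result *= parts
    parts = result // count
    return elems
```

12

Transformed code:
def run(count, parts, result):
    if parts <= 39 == result:
        parts = parts * (result + elems)
    else:
        elems = parts
    elems = elems - 34
    elems = elems * parts
    print(31)
    elems = elems - 4 // 36
    if 25 > parts:
        elems = elems <= result
    elems = result * 34
    for parts in result:
        result = 11
        result = result * parts
    parts = result // 34
    return elems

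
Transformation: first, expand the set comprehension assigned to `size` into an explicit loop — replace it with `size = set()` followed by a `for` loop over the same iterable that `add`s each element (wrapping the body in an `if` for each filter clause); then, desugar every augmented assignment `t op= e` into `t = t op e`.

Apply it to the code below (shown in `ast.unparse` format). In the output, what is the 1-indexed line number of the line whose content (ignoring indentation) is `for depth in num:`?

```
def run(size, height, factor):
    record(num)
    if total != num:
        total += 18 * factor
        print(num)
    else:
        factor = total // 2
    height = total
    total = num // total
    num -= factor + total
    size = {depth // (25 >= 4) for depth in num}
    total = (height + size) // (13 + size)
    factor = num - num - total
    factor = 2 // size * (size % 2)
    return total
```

Transformed code:
def run(size, height, factor):
    record(num)
    if total != num:
        total = total + 18 * factor
        print(num)
    else:
        factor = total // 2
    height = total
    total = num // total
    num = num - (factor + total)
    size = set()
    for depth in num:
        size.add(depth // (25 >= 4))
    total = (height + size) // (13 + size)
    factor = num - num - total
    factor = 2 // size * (size % 2)
    return total

12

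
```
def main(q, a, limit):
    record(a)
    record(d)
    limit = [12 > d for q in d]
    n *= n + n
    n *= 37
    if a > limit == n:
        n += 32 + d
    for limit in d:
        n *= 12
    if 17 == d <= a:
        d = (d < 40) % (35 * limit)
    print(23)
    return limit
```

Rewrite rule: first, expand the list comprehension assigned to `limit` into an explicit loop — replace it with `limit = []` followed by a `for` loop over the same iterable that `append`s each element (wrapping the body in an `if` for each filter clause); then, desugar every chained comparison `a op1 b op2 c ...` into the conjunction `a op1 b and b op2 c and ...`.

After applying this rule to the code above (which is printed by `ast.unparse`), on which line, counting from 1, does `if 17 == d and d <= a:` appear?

13

Transformed code:
def main(q, a, limit):
    record(a)
    record(d)
    limit = []
    for q in d:
        limit.append(12 > d)
    n *= n + n
    n *= 37
    if a > limit and limit == n:
        n += 32 + d
    for limit in d:
        n *= 12
    if 17 == d and d <= a:
        d = (d < 40) % (35 * limit)
    print(23)
    return limit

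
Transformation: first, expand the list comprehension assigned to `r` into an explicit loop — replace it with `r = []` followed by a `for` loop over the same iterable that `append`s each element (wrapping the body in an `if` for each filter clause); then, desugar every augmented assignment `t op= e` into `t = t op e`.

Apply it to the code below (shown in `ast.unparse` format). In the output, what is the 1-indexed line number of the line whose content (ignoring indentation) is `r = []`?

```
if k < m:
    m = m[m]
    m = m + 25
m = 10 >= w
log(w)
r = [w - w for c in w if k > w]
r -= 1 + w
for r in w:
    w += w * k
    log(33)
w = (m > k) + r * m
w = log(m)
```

6

Transformed code:
if k < m:
    m = m[m]
    m = m + 25
m = 10 >= w
log(w)
r = []
for c in w:
    if k > w:
        r.append(w - w)
r = r - (1 + w)
for r in w:
    w = w + w * k
    log(33)
w = (m > k) + r * m
w = log(m)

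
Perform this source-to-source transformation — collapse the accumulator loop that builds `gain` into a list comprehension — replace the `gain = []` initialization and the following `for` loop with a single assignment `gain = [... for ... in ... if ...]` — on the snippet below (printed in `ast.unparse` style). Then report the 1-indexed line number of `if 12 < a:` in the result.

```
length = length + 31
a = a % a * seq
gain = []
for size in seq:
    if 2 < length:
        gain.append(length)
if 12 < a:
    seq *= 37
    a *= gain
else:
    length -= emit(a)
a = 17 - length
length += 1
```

Transformed code:
length = length + 31
a = a % a * seq
gain = [length for size in seq if 2 < length]
if 12 < a:
    seq *= 37
    a *= gain
else:
    length -= emit(a)
a = 17 - length
length += 1

4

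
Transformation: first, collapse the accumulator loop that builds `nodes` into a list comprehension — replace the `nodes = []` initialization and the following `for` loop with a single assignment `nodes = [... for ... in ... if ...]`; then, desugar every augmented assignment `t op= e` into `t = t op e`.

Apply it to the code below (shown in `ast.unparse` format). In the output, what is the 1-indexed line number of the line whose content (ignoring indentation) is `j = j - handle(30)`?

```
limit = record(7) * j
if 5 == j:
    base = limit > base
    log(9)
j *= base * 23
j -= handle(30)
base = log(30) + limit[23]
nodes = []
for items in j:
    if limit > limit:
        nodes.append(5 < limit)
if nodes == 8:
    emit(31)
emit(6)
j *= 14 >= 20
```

6

Transformed code:
limit = record(7) * j
if 5 == j:
    base = limit > base
    log(9)
j = j * (base * 23)
j = j - handle(30)
base = log(30) + limit[23]
nodes = [5 < limit for items in j if limit > limit]
if nodes == 8:
    emit(31)
emit(6)
j = j * (14 >= 20)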